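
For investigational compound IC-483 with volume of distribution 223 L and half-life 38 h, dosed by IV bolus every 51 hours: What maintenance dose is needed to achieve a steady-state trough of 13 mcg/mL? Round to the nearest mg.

τ/t½ = 51/38 ≈ 1.3421, so f = (1/2)^(51/38) ≈ 0.394445.
Cmin,ss = (D/Vd)·f/(1−f), so D = Cmin,ss·Vd·(1−f)/f.
D = 13 × 223 × (1−f)/f ≈ 13 × 223 × 1.53521 ≈ 4450.57 mg.

4451 mg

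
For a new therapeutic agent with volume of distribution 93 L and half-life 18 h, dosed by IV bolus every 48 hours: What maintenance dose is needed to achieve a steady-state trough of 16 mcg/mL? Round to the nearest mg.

τ/t½ = 48/18 ≈ 2.6667, so f = (1/2)^(48/18) ≈ 0.157490.
Cmin,ss = (D/Vd)·f/(1−f), so D = Cmin,ss·Vd·(1−f)/f.
D = 16 × 93 × (1−f)/f ≈ 16 × 93 × 5.34961 ≈ 7960.22 mg.

7960 mg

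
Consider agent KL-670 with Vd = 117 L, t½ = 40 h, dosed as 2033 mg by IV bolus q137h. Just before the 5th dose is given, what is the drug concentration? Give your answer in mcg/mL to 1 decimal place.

f = (1/2)^(τ/t½) = (1/2)^(137/40) ≈ 0.0931.
C₀ = D/Vd = 2033/117 ≈ 17.376 mcg/mL.
Before the 5th dose, 4 doses have been given. Superposition: Cmin = C₀·(f + f² + … + f^4).
≈ 17.376 × (0.0931 + 0.0087 + 0.0008 + 0.0001) ≈ 17.376 × 0.1027 ≈ 1.785 mcg/mL.

1.8 mcg/mL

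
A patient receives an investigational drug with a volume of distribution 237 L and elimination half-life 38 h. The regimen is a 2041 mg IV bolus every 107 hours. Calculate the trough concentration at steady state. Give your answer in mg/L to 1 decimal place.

τ/t½ = 107/38 ≈ 2.8158, so fraction remaining f = (1/2)^(107/38) ≈ 0.1420.
Accumulation ratio R = 1/(1 − f) ≈ 1/0.8580 ≈ 1.1655.
Single-dose peak C₀ = D/Vd = 2041/237 ≈ 8.612 mg/L.
Cmax,ss = C₀/(1 − f) ≈ 8.612/0.8580 ≈ 10.037 mg/L.
Steady-state trough Cmin,ss = Cmax,ss·f ≈ 10.037 × 0.1420 ≈ 1.425 mg/L.

1.4 mg/L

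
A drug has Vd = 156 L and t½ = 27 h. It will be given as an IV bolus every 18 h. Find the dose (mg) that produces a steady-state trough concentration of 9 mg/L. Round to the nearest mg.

825 mg

τ/t½ = 18/27 ≈ 0.66667, so f = (1/2)^(18/27) ≈ 0.629961.
Cmin,ss = (D/Vd)·f/(1−f), so D = Cmin,ss·Vd·(1−f)/f.
D = 9 × 156 × (1−f)/f ≈ 9 × 156 × 0.58740 ≈ 824.71 mg.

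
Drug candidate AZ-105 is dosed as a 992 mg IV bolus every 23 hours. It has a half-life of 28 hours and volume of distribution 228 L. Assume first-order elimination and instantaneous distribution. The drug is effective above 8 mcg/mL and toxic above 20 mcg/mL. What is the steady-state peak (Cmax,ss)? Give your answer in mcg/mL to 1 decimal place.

10.0 mcg/mL

Over one 23-h interval, 23/28 ≈ 0.82143 half-lives elapse, leaving f ≈ 0.5659 of each dose.
At steady state, accumulation factor R = 1/(1 − e^(−kτ)) ≈ 2.3036.
Single-dose peak C₀ = D/Vd = 992/228 ≈ 4.351 mcg/mL.
Cmax,ss = C₀/(1 − f) ≈ 4.351/0.4341 ≈ 10.023 mcg/mL.
Peak 10.0 mcg/mL vs MTC 20 mcg/mL: below toxic threshold.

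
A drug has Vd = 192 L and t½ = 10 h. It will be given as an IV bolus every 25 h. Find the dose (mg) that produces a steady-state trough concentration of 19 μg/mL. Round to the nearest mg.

τ/t½ = 25/10 ≈ 2.5, so f = (1/2)^(25/10) ≈ 0.176777.
Cmin,ss = (D/Vd)·f/(1−f), so D = Cmin,ss·Vd·(1−f)/f.
D = 19 × 192 × (1−f)/f ≈ 19 × 192 × 4.65684 ≈ 16988.15 mg.

16988 mg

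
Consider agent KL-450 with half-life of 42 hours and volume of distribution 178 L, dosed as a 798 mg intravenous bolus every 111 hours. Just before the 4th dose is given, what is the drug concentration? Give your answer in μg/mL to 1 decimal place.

f = (1/2)^(τ/t½) = (1/2)^(111/42) ≈ 0.1601.
C₀ = D/Vd = 798/178 ≈ 4.483 μg/mL.
Before the 4th dose, 3 doses have been given. Superposition: Cmin = C₀·(f + f² + … + f^3).
≈ 4.483 × (0.1601 + 0.0256 + 0.0041) ≈ 4.483 × 0.1898 ≈ 0.851 μg/mL.

0.9 μg/mL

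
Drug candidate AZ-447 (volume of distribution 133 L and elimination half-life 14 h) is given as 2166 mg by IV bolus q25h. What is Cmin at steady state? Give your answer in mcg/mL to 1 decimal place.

τ/t½ = 25/14 ≈ 1.7857, so fraction remaining f = (1/2)^(25/14) ≈ 0.2900.
Accumulation ratio R = 1/(1 − f) ≈ 1/0.7100 ≈ 1.4085.
Each bolus raises the concentration by D/Vd = 2166/133 ≈ 16.286 mcg/mL.
Steady-state peak Cmax,ss = C₀·R ≈ 16.286 × 1.4085 ≈ 22.939 mcg/mL.
Steady-state trough Cmin,ss = Cmax,ss·f ≈ 22.939 × 0.2900 ≈ 6.652 mcg/mL.

6.7 mcg/mL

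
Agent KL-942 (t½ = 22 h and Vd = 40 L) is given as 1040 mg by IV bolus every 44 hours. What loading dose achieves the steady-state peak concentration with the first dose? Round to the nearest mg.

f = (1/2)^(44/22) ≈ 0.250000; accumulation ratio R = 1/(1−f) ≈ 1.33333.
Loading dose to hit Cmax,ss on first dose: D_load = D_maint·R ≈ 1040 × 1.33333 ≈ 1386.66 mg.

1387 mg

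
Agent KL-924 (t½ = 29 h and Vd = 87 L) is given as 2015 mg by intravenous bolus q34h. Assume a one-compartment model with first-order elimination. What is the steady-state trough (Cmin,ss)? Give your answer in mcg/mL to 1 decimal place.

τ/t½ = 34/29 ≈ 1.1724, so fraction remaining f = (1/2)^(34/29) ≈ 0.4437.
Single-dose peak C₀ = D/Vd = 2015/87 ≈ 23.161 mcg/mL.
Steady-state trough Cmin,ss = C₀·f/(1−f) ≈ 23.161 × 0.4437/0.5563 ≈ 18.473 mcg/mL.

18.5 mcg/mL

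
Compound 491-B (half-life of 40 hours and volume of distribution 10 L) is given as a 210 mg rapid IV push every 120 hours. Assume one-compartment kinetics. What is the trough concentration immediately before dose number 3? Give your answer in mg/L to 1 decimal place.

3.0 mg/L

f = (1/2)^(τ/t½) = (1/2)^(120/40) ≈ 0.1250.
C₀ = D/Vd = 210/10 ≈ 21.000 mg/L.
Before the 3rd dose, 2 doses have been given. Superposition: Cmin = C₀·(f + f²).
≈ 21.000 × (0.1250 + 0.0156) ≈ 21.000 × 0.1406 ≈ 2.953 mg/L.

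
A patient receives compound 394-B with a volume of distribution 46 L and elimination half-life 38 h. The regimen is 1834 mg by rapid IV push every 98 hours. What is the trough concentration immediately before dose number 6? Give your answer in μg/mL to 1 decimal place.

f = (1/2)^(τ/t½) = (1/2)^(98/38) ≈ 0.1674.
C₀ = D/Vd = 1834/46 ≈ 39.870 μg/mL.
Before the 6th dose, 5 doses have been given. Superposition: Cmin = C₀·(f + f² + … + f^5).
≈ 39.870 × (0.1674 + 0.0280 + 0.0047 + 0.0008 + 0.0001) ≈ 39.870 × 0.2010 ≈ 8.014 μg/mL.

8.0 μg/mL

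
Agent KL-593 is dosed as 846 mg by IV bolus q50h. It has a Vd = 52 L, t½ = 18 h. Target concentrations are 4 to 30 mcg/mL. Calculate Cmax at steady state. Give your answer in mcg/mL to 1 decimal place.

19.0 mcg/mL

τ/t½ = 50/18 ≈ 2.7778, so fraction remaining f = (1/2)^(50/18) ≈ 0.1458.
At steady state, accumulation factor R = 1/(1 − e^(−kτ)) ≈ 1.1707.
Single-dose peak C₀ = D/Vd = 846/52 ≈ 16.269 mcg/mL.
Cmax,ss = C₀/(1 − f) ≈ 16.269/0.8542 ≈ 19.046 mcg/mL.
Peak 19.0 mcg/mL vs MTC 30 mcg/mL: below toxic threshold.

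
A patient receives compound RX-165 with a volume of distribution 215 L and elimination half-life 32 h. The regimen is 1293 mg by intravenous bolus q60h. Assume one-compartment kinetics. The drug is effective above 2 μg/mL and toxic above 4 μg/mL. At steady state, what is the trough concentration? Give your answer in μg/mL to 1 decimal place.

τ/t½ = 60/32 ≈ 1.875, so fraction remaining f = (1/2)^(60/32) ≈ 0.2726.
Accumulation ratio R = 1/(1 − f) ≈ 1/0.7274 ≈ 1.3748.
Single-dose peak C₀ = D/Vd = 1293/215 ≈ 6.014 μg/mL.
Steady-state peak Cmax,ss = C₀·R ≈ 6.014 × 1.3748 ≈ 8.268 μg/mL.
One interval later, Cmin,ss = Cmax,ss·e^(−kτ) ≈ 8.268 × 0.2726 ≈ 2.254 μg/mL.
Trough 2.3 μg/mL vs MEC 2 μg/mL: adequate.

2.3 μg/mL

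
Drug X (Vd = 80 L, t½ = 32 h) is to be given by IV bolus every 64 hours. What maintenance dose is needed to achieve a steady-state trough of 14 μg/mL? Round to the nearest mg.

τ/t½ = 64/32 ≈ 2, so f = (1/2)^(64/32) ≈ 0.250000.
Cmin,ss = (D/Vd)·f/(1−f), so D = Cmin,ss·Vd·(1−f)/f.
D = 14 × 80 × (1−f)/f ≈ 14 × 80 × 3.00000 ≈ 3360.00 mg.

3360 mg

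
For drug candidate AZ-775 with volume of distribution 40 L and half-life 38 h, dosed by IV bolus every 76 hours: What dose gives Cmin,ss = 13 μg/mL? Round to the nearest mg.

τ/t½ = 76/38 ≈ 2, so f = (1/2)^(76/38) ≈ 0.250000.
Cmin,ss = (D/Vd)·f/(1−f), so D = Cmin,ss·Vd·(1−f)/f.
D = 13 × 40 × (1−f)/f ≈ 13 × 40 × 3.00000 ≈ 1560.00 mg.

1560 mg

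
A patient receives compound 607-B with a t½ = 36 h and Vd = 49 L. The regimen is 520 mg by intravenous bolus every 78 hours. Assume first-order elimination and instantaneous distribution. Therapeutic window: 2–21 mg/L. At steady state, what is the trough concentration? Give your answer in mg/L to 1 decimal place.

3.0 mg/L

k = ln2/t½ = ln2/36 ≈ 0.019254 h⁻¹; fraction remaining f = e^(−kτ) = e^(−0.019254×78) ≈ 0.2227.
At steady state, accumulation factor R = 1/(1 − e^(−kτ)) ≈ 1.2865.
Single-dose peak C₀ = D/Vd = 520/49 ≈ 10.612 mg/L.
Cmax,ss = C₀/(1 − f) ≈ 10.612/0.7773 ≈ 13.652 mg/L.
One interval later, Cmin,ss = Cmax,ss·e^(−kτ) ≈ 13.652 × 0.2227 ≈ 3.040 mg/L.
Trough 3.0 mg/L vs MEC 2 mg/L: adequate.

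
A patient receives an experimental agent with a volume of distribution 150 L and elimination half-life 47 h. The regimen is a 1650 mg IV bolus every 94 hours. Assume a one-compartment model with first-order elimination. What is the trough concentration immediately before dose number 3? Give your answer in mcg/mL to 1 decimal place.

f = (1/2)^(τ/t½) = (1/2)^(94/47) ≈ 0.2500.
C₀ = D/Vd = 1650/150 ≈ 11.000 mcg/mL.
Before the 3rd dose, 2 doses have been given. Superposition: Cmin = C₀·(f + f²).
≈ 11.000 × (0.2500 + 0.0625) ≈ 11.000 × 0.3125 ≈ 3.438 mcg/mL.

3.4 mcg/mL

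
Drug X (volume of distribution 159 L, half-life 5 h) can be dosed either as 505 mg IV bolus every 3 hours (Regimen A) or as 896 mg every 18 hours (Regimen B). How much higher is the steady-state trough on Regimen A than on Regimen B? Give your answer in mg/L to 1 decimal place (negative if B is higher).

5.7 mg/L

Regimen A: f = (1/2)^(3/5) ≈ 0.6598; Cmin,ss = (505/159)·f/(1−f) ≈ 6.160 mg/L.
Regimen B: f = (1/2)^(18/5) ≈ 0.0825; Cmin,ss = (896/159)·f/(1−f) ≈ 0.507 mg/L.
Difference ≈ 6.160 − 0.507 ≈ 5.653 mg/L.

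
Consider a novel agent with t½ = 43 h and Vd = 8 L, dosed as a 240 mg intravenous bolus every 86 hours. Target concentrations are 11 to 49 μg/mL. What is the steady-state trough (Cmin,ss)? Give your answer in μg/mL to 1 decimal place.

The dosing interval is 2 half-lives, so f = 2^(−2) = 0.25.
At steady state, R = 1/(1 − 0.25) = 4/3.
Single-dose peak C₀ = D/Vd = 240/8 = 30 μg/mL.
Steady-state peak Cmax,ss = C₀·R = 30 × 4/3 ≈ 40.000 μg/mL.
Steady-state trough Cmin,ss = Cmax,ss·f ≈ 40.000 × 0.25 ≈ 10.000 μg/mL.
Trough 10.0 μg/mL vs MEC 11 μg/mL: subtherapeutic.

10.0 μg/mL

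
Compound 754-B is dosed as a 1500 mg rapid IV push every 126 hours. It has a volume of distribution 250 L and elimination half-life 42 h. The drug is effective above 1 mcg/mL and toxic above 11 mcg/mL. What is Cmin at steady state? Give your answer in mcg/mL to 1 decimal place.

0.9 mcg/mL

τ = 126 h = 3 half-lives, so f = (1/2)^3 = 0.125.
At steady state, R = 1/(1 − 0.125) = 8/7.
Single-dose peak C₀ = D/Vd = 1500/250 = 6 mcg/mL.
Steady-state peak Cmax,ss = C₀·R = 6 × 8/7 ≈ 6.857 mcg/mL.
Steady-state trough Cmin,ss = Cmax,ss·f ≈ 6.857 × 0.125 ≈ 0.857 mcg/mL.
Trough 0.9 mcg/mL vs MEC 1 mcg/mL: subtherapeutic.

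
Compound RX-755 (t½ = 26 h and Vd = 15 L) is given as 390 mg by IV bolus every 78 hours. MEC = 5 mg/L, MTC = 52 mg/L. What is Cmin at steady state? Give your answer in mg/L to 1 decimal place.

3.7 mg/L

The dosing interval is 3 half-lives, so f = 2^(−3) = 0.125.
Accumulation ratio R = 1/(1 − f) = 1/0.875 = 8/7.
Single-dose peak C₀ = D/Vd = 390/15 = 26 mg/L.
Steady-state peak Cmax,ss = C₀·R = 26 × 8/7 ≈ 29.714 mg/L.
Steady-state trough Cmin,ss = Cmax,ss·f ≈ 29.714 × 0.125 ≈ 3.714 mg/L.
Trough 3.7 mg/L vs MEC 5 mg/L: subtherapeutic.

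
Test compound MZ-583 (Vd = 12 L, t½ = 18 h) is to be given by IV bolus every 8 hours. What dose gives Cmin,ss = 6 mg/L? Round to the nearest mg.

τ/t½ = 8/18 ≈ 0.44444, so f = (1/2)^(8/18) ≈ 0.734867.
Cmin,ss = (D/Vd)·f/(1−f), so D = Cmin,ss·Vd·(1−f)/f.
D = 6 × 12 × (1−f)/f ≈ 6 × 12 × 0.36079 ≈ 25.98 mg.

26 mg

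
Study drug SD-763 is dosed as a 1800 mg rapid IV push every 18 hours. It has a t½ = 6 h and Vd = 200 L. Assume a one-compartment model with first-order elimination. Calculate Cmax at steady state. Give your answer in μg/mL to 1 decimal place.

10.3 μg/mL

τ = 18 h = 3 half-lives, so f = (1/2)^3 = 0.125.
At steady state, R = 1/(1 − 0.125) = 8/7.
Single-dose peak C₀ = D/Vd = 1800/200 = 9 μg/mL.
Steady-state peak Cmax,ss = C₀·R = 9 × 8/7 ≈ 10.286 μg/mL.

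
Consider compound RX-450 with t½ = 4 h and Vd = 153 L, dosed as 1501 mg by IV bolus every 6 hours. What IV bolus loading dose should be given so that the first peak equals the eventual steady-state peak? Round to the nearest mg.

2322 mg

f = (1/2)^(6/4) ≈ 0.353553; accumulation ratio R = 1/(1−f) ≈ 1.54692.
Loading dose to hit Cmax,ss on first dose: D_load = D_maint·R ≈ 1501 × 1.54692 ≈ 2321.93 mg.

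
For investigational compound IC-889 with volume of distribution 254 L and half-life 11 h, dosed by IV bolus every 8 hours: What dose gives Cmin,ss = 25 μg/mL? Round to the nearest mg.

τ/t½ = 8/11 ≈ 0.72727, so f = (1/2)^(8/11) ≈ 0.604045.
Cmin,ss = (D/Vd)·f/(1−f), so D = Cmin,ss·Vd·(1−f)/f.
D = 25 × 254 × (1−f)/f ≈ 25 × 254 × 0.65551 ≈ 4162.49 mg.

4162 mg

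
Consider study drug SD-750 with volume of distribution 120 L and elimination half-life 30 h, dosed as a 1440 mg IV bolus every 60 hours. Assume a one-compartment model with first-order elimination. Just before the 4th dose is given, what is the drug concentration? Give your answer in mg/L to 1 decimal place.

f = (1/2)^(τ/t½) = (1/2)^(60/30) ≈ 0.2500.
C₀ = D/Vd = 1440/120 ≈ 12.000 mg/L.
Before the 4th dose, 3 doses have been given. Superposition: Cmin = C₀·(f + f² + … + f^3).
≈ 12.000 × (0.2500 + 0.0625 + 0.0156) ≈ 12.000 × 0.3281 ≈ 3.937 mg/L.

3.9 mg/L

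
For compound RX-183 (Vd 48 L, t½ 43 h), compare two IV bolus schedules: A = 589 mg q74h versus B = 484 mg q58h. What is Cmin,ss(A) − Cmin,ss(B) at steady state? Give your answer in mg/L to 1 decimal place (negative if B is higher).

-1.2 mg/L

Regimen A: f = (1/2)^(74/43) ≈ 0.3034; Cmin,ss = (589/48)·f/(1−f) ≈ 5.344 mg/L.
Regimen B: f = (1/2)^(58/43) ≈ 0.3926; Cmin,ss = (484/48)·f/(1−f) ≈ 6.517 mg/L.
Difference ≈ 5.344 − 6.517 ≈ -1.173 mg/L.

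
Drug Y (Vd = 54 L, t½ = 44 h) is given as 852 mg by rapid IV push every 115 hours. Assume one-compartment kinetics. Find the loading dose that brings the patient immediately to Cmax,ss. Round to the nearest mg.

f = (1/2)^(115/44) ≈ 0.163387; accumulation ratio R = 1/(1−f) ≈ 1.19530.
Loading dose to hit Cmax,ss on first dose: D_load = D_maint·R ≈ 852 × 1.19530 ≈ 1018.40 mg.

1018 mg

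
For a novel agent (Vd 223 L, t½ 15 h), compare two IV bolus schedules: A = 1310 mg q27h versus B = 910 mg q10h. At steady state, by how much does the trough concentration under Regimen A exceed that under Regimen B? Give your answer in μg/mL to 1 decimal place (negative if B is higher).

Regimen A: f = (1/2)^(27/15) ≈ 0.2872; Cmin,ss = (1310/223)·f/(1−f) ≈ 2.367 μg/mL.
Regimen B: f = (1/2)^(10/15) ≈ 0.6300; Cmin,ss = (910/223)·f/(1−f) ≈ 6.948 μg/mL.
Difference ≈ 2.367 − 6.948 ≈ -4.581 μg/mL.

-4.6 μg/mL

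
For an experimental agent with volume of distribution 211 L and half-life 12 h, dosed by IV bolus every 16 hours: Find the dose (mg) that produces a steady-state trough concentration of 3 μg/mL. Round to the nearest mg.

962 mg

τ/t½ = 16/12 ≈ 1.3333, so f = (1/2)^(16/12) ≈ 0.396850.
Cmin,ss = (D/Vd)·f/(1−f), so D = Cmin,ss·Vd·(1−f)/f.
D = 3 × 211 × (1−f)/f ≈ 3 × 211 × 1.51984 ≈ 962.06 mg.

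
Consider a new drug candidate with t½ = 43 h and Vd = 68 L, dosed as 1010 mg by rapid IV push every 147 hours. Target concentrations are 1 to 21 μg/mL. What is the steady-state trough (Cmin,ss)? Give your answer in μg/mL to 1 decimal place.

k = ln2/t½ = ln2/43 ≈ 0.016120 h⁻¹; fraction remaining f = e^(−kτ) = e^(−0.016120×147) ≈ 0.0935.
Single-dose peak C₀ = D/Vd = 1010/68 ≈ 14.853 μg/mL.
Steady-state trough Cmin,ss = C₀·f/(1−f) ≈ 14.853 × 0.0935/0.9065 ≈ 1.532 μg/mL.
Trough 1.5 μg/mL vs MEC 1 μg/mL: adequate.

1.5 μg/mL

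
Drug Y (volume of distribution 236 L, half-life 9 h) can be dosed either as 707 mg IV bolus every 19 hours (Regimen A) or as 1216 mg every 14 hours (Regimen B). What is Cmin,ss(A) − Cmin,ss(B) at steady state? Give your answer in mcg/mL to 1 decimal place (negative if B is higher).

-1.8 mcg/mL

Regimen A: f = (1/2)^(19/9) ≈ 0.2315; Cmin,ss = (707/236)·f/(1−f) ≈ 0.902 mcg/mL.
Regimen B: f = (1/2)^(14/9) ≈ 0.3402; Cmin,ss = (1216/236)·f/(1−f) ≈ 2.657 mcg/mL.
Difference ≈ 0.902 − 2.657 ≈ -1.755 mcg/mL.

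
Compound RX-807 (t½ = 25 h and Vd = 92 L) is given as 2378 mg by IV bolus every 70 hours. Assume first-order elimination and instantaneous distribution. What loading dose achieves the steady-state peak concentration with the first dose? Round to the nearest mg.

f = (1/2)^(70/25) ≈ 0.143587; accumulation ratio R = 1/(1−f) ≈ 1.16766.
Loading dose to hit Cmax,ss on first dose: D_load = D_maint·R ≈ 2378 × 1.16766 ≈ 2776.70 mg.

2777 mg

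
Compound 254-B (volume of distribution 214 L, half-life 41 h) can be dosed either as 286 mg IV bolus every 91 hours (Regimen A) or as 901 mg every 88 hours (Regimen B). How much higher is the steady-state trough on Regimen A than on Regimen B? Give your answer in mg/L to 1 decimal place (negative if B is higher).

-0.9 mg/L

Regimen A: f = (1/2)^(91/41) ≈ 0.2147; Cmin,ss = (286/214)·f/(1−f) ≈ 0.365 mg/L.
Regimen B: f = (1/2)^(88/41) ≈ 0.2259; Cmin,ss = (901/214)·f/(1−f) ≈ 1.229 mg/L.
Difference ≈ 0.365 − 1.229 ≈ -0.864 mg/L.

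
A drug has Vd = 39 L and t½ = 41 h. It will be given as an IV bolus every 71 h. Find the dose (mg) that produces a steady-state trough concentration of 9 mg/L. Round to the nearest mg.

815 mg

τ/t½ = 71/41 ≈ 1.7317, so f = (1/2)^(71/41) ≈ 0.301095.
Cmin,ss = (D/Vd)·f/(1−f), so D = Cmin,ss·Vd·(1−f)/f.
D = 9 × 39 × (1−f)/f ≈ 9 × 39 × 2.32121 ≈ 814.74 mg.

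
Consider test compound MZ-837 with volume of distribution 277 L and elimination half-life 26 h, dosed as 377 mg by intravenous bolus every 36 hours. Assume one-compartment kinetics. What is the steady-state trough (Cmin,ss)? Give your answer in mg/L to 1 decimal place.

0.8 mg/L

Over one 36-h interval, 36/26 ≈ 1.3846 half-lives elapse, leaving f ≈ 0.3830 of each dose.
At steady state, accumulation factor R = 1/(1 − e^(−kτ)) ≈ 1.6207.
Each bolus raises the concentration by D/Vd = 377/277 ≈ 1.361 mg/L.
Steady-state peak Cmax,ss = C₀·R ≈ 1.361 × 1.6207 ≈ 2.206 mg/L.
Steady-state trough Cmin,ss = Cmax,ss·f ≈ 2.206 × 0.3830 ≈ 0.845 mg/L.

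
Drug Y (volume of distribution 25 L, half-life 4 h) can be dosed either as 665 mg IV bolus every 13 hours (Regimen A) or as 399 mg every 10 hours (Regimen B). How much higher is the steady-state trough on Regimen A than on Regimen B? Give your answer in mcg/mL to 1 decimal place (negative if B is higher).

Regimen A: f = (1/2)^(13/4) ≈ 0.1051; Cmin,ss = (665/25)·f/(1−f) ≈ 3.124 mcg/mL.
Regimen B: f = (1/2)^(10/4) ≈ 0.1768; Cmin,ss = (399/25)·f/(1−f) ≈ 3.428 mcg/mL.
Difference ≈ 3.124 − 3.428 ≈ -0.304 mcg/mL.

-0.3 mcg/mL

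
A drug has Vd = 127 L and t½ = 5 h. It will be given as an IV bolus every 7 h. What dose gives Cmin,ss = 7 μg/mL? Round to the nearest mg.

1457 mg

τ/t½ = 7/5 ≈ 1.4, so f = (1/2)^(7/5) ≈ 0.378929.
Cmin,ss = (D/Vd)·f/(1−f), so D = Cmin,ss·Vd·(1−f)/f.
D = 7 × 127 × (1−f)/f ≈ 7 × 127 × 1.63902 ≈ 1457.09 mg.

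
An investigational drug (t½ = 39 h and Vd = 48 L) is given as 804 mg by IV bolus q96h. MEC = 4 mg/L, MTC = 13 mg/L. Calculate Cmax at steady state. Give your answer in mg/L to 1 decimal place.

k = ln2/t½ = ln2/39 ≈ 0.017773 h⁻¹; fraction remaining f = e^(−kτ) = e^(−0.017773×96) ≈ 0.1816.
At steady state, accumulation factor R = 1/(1 − e^(−kτ)) ≈ 1.2219.
Single-dose peak C₀ = D/Vd = 804/48 ≈ 16.750 mg/L.
Steady-state peak Cmax,ss = C₀·R ≈ 16.750 × 1.2219 ≈ 20.467 mg/L.
Peak 20.5 mg/L vs MTC 13 mg/L: exceeds toxic threshold.

20.5 mg/L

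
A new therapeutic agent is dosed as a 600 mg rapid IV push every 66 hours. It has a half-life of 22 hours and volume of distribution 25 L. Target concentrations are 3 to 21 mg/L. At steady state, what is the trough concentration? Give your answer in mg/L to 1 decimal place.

The dosing interval is 3 half-lives, so f = 2^(−3) = 0.125.
Accumulation ratio R = 1/(1 − f) = 1/0.875 = 8/7.
Single-dose peak C₀ = D/Vd = 600/25 = 24 mg/L.
Steady-state peak Cmax,ss = C₀·R = 24 × 8/7 ≈ 27.429 mg/L.
Steady-state trough Cmin,ss = Cmax,ss·f ≈ 27.429 × 0.125 ≈ 3.429 mg/L.
Trough 3.4 mg/L vs MEC 3 mg/L: adequate.

3.4 mg/L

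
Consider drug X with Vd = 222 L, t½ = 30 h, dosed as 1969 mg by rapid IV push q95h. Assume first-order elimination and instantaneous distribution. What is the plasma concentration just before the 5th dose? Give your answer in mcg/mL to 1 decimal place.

f = (1/2)^(τ/t½) = (1/2)^(95/30) ≈ 0.1114.
C₀ = D/Vd = 1969/222 ≈ 8.869 mcg/mL.
Before the 5th dose, 4 doses have been given. Superposition: Cmin = C₀·(f + f² + … + f^4).
≈ 8.869 × (0.1114 + 0.0124 + 0.0014 + 0.0002) ≈ 8.869 × 0.1254 ≈ 1.112 mcg/mL.

1.1 mcg/mL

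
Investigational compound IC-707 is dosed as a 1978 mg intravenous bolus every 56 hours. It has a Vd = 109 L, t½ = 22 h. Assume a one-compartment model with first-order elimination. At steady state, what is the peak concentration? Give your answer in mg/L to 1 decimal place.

21.9 mg/L

Over one 56-h interval, 56/22 ≈ 2.5455 half-lives elapse, leaving f ≈ 0.1713 of each dose.
Accumulation ratio R = 1/(1 − f) ≈ 1/0.8287 ≈ 1.2067.
Single-dose peak C₀ = D/Vd = 1978/109 ≈ 18.147 mg/L.
Steady-state peak Cmax,ss = C₀·R ≈ 18.147 × 1.2067 ≈ 21.898 mg/L.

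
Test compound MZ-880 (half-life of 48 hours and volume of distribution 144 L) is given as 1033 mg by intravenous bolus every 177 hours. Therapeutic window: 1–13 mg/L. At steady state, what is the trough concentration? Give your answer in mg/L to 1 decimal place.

k = ln2/t½ = ln2/48 ≈ 0.014441 h⁻¹; fraction remaining f = e^(−kτ) = e^(−0.014441×177) ≈ 0.0776.
At steady state, accumulation factor R = 1/(1 − e^(−kτ)) ≈ 1.0841.
Each bolus raises the concentration by D/Vd = 1033/144 ≈ 7.174 mg/L.
Steady-state peak Cmax,ss = C₀·R ≈ 7.174 × 1.0841 ≈ 7.777 mg/L.
One interval later, Cmin,ss = Cmax,ss·e^(−kτ) ≈ 7.777 × 0.0776 ≈ 0.603 mg/L.
Trough 0.6 mg/L vs MEC 1 mg/L: subtherapeutic.

0.6 mg/L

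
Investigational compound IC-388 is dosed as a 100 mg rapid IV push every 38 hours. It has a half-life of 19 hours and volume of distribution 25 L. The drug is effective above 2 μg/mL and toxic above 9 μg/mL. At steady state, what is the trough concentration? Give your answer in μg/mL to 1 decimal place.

The dosing interval is 2 half-lives, so f = 2^(−2) = 0.25.
At steady state, R = 1/(1 − 0.25) = 4/3.
Single-dose peak C₀ = D/Vd = 100/25 = 4 μg/mL.
Steady-state peak Cmax,ss = C₀·R = 4 × 4/3 ≈ 5.333 μg/mL.
Steady-state trough Cmin,ss = Cmax,ss·f ≈ 5.333 × 0.25 ≈ 1.333 μg/mL.
Trough 1.3 μg/mL vs MEC 2 μg/mL: subtherapeutic.

1.3 μg/mL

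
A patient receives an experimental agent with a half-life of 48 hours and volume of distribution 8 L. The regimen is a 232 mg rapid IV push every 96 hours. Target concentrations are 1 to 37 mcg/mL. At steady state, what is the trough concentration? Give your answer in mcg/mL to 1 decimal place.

The dosing interval is 2 half-lives, so f = 2^(−2) = 0.25.
At steady state, R = 1/(1 − 0.25) = 4/3.
Single-dose peak C₀ = D/Vd = 232/8 = 29 mcg/mL.
Steady-state peak Cmax,ss = C₀·R = 29 × 4/3 ≈ 38.667 mcg/mL.
Steady-state trough Cmin,ss = Cmax,ss·f ≈ 38.667 × 0.25 ≈ 9.667 mcg/mL.
Trough 9.7 mcg/mL vs MEC 1 mcg/mL: adequate.

9.7 mcg/mL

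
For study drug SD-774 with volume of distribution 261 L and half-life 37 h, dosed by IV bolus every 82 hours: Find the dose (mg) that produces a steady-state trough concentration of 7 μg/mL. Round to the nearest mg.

6663 mg

τ/t½ = 82/37 ≈ 2.2162, so f = (1/2)^(82/37) ≈ 0.215205.
Cmin,ss = (D/Vd)·f/(1−f), so D = Cmin,ss·Vd·(1−f)/f.
D = 7 × 261 × (1−f)/f ≈ 7 × 261 × 3.64673 ≈ 6662.58 mg.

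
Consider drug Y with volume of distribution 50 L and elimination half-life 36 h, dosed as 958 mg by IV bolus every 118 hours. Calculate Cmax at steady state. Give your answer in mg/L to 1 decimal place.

k = ln2/t½ = ln2/36 ≈ 0.019254 h⁻¹; fraction remaining f = e^(−kτ) = e^(−0.019254×118) ≈ 0.1031.
Accumulation ratio R = 1/(1 − f) ≈ 1/0.8969 ≈ 1.1150.
Each bolus raises the concentration by D/Vd = 958/50 ≈ 19.160 mg/L.
Steady-state peak Cmax,ss = C₀·R ≈ 19.160 × 1.1150 ≈ 21.363 mg/L.

21.4 mg/L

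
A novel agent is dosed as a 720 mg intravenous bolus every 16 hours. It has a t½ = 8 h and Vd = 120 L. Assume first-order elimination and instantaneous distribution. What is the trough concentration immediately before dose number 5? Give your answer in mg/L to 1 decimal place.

f = (1/2)^(τ/t½) = (1/2)^(16/8) ≈ 0.2500.
C₀ = D/Vd = 720/120 ≈ 6.000 mg/L.
Before the 5th dose, 4 doses have been given. Superposition: Cmin = C₀·(f + f² + … + f^4).
≈ 6.000 × (0.2500 + 0.0625 + 0.0156 + 0.0039) ≈ 6.000 × 0.3320 ≈ 1.992 mg/L.

2.0 mg/L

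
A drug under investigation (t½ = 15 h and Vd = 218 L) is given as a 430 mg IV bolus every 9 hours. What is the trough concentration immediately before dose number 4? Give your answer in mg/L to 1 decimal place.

f = (1/2)^(τ/t½) = (1/2)^(9/15) ≈ 0.6598.
C₀ = D/Vd = 430/218 ≈ 1.972 mg/L.
Before the 4th dose, 3 doses have been given. Superposition: Cmin = C₀·(f + f² + … + f^3).
≈ 1.972 × (0.6598 + 0.4353 + 0.2872) ≈ 1.972 × 1.3823 ≈ 2.726 mg/L.

2.7 mg/L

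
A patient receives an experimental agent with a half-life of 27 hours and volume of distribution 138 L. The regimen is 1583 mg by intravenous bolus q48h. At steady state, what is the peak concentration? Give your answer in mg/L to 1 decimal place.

k = ln2/t½ = ln2/27 ≈ 0.025672 h⁻¹; fraction remaining f = e^(−kτ) = e^(−0.025672×48) ≈ 0.2916.
Accumulation ratio R = 1/(1 − f) ≈ 1/0.7084 ≈ 1.4116.
Single-dose peak C₀ = D/Vd = 1583/138 ≈ 11.471 mg/L.
Cmax,ss = C₀/(1 − f) ≈ 11.471/0.7084 ≈ 16.193 mg/L.

16.2 mg/L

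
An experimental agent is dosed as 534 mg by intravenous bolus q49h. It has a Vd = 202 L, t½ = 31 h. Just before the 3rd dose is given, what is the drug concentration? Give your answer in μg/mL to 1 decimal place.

1.2 μg/mL

f = (1/2)^(τ/t½) = (1/2)^(49/31) ≈ 0.3343.
C₀ = D/Vd = 534/202 ≈ 2.644 μg/mL.
Before the 3rd dose, 2 doses have been given. Superposition: Cmin = C₀·(f + f²).
≈ 2.644 × (0.3343 + 0.1118) ≈ 2.644 × 0.4461 ≈ 1.179 μg/mL.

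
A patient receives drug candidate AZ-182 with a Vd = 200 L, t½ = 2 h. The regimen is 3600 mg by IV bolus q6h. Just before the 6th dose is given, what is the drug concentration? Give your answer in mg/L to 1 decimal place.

f = (1/2)^(τ/t½) = (1/2)^(6/2) ≈ 0.1250.
C₀ = D/Vd = 3600/200 ≈ 18.000 mg/L.
Before the 6th dose, 5 doses have been given. Superposition: Cmin = C₀·(f + f² + … + f^5).
≈ 18.000 × (0.1250 + 0.0156 + 0.0020 + 0.0002 + 0.0000) ≈ 18.000 × 0.1428 ≈ 2.570 mg/L.

2.6 mg/L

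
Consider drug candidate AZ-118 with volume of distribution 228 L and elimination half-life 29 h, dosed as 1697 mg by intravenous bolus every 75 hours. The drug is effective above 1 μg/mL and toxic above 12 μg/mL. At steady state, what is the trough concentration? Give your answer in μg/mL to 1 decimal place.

k = ln2/t½ = ln2/29 ≈ 0.023902 h⁻¹; fraction remaining f = e^(−kτ) = e^(−0.023902×75) ≈ 0.1665.
Each bolus raises the concentration by D/Vd = 1697/228 ≈ 7.443 μg/mL.
Steady-state trough Cmin,ss = C₀·f/(1−f) ≈ 7.443 × 0.1665/0.8335 ≈ 1.487 μg/mL.
Trough 1.5 μg/mL vs MEC 1 μg/mL: adequate.

1.5 μg/mL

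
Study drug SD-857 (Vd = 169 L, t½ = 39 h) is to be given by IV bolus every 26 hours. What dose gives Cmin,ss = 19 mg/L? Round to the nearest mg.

τ/t½ = 26/39 ≈ 0.66667, so f = (1/2)^(26/39) ≈ 0.629961.
Cmin,ss = (D/Vd)·f/(1−f), so D = Cmin,ss·Vd·(1−f)/f.
D = 19 × 169 × (1−f)/f ≈ 19 × 169 × 0.58740 ≈ 1886.14 mg.

1886 mg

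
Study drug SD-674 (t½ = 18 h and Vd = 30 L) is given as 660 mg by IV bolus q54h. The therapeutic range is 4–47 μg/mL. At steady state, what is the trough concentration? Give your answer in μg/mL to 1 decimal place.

3.1 μg/mL

τ = 54 h = 3 half-lives, so f = (1/2)^3 = 0.125.
At steady state, R = 1/(1 − 0.125) = 8/7.
Single-dose peak C₀ = D/Vd = 660/30 = 22 μg/mL.
Steady-state peak Cmax,ss = C₀·R = 22 × 8/7 ≈ 25.143 μg/mL.
Steady-state trough Cmin,ss = Cmax,ss·f ≈ 25.143 × 0.125 ≈ 3.143 μg/mL.
Trough 3.1 μg/mL vs MEC 4 μg/mL: subtherapeutic.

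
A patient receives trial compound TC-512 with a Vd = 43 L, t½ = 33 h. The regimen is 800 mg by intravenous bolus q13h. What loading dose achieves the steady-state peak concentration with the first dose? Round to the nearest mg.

3348 mg

f = (1/2)^(13/33) ≈ 0.761049; accumulation ratio R = 1/(1−f) ≈ 4.18496.
Loading dose to hit Cmax,ss on first dose: D_load = D_maint·R ≈ 800 × 4.18496 ≈ 3347.97 mg.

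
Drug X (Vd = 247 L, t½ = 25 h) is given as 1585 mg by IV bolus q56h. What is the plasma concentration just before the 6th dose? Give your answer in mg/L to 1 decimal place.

1.7 mg/L

f = (1/2)^(τ/t½) = (1/2)^(56/25) ≈ 0.2117.
C₀ = D/Vd = 1585/247 ≈ 6.417 mg/L.
Before the 6th dose, 5 doses have been given. Superposition: Cmin = C₀·(f + f² + … + f^5).
≈ 6.417 × (0.2117 + 0.0448 + 0.0095 + 0.0020 + 0.0004) ≈ 6.417 × 0.2684 ≈ 1.722 mg/L.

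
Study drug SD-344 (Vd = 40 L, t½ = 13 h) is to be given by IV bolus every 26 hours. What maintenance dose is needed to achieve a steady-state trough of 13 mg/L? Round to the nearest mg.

τ/t½ = 26/13 ≈ 2, so f = (1/2)^(26/13) ≈ 0.250000.
Cmin,ss = (D/Vd)·f/(1−f), so D = Cmin,ss·Vd·(1−f)/f.
D = 13 × 40 × (1−f)/f ≈ 13 × 40 × 3.00000 ≈ 1560.00 mg.

1560 mg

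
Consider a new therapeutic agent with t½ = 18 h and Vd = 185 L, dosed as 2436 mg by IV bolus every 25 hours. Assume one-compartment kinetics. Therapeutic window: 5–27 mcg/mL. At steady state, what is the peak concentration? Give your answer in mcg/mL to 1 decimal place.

21.3 mcg/mL

k = ln2/t½ = ln2/18 ≈ 0.038508 h⁻¹; fraction remaining f = e^(−kτ) = e^(−0.038508×25) ≈ 0.3819.
At steady state, accumulation factor R = 1/(1 − e^(−kτ)) ≈ 1.6179.
Each bolus raises the concentration by D/Vd = 2436/185 ≈ 13.168 mcg/mL.
Steady-state peak Cmax,ss = C₀·R ≈ 13.168 × 1.6179 ≈ 21.305 mcg/mL.
Peak 21.3 mcg/mL vs MTC 27 mcg/mL: below toxic threshold.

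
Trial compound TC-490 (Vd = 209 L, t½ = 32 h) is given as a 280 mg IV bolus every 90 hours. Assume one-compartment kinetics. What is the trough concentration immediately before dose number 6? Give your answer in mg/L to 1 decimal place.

f = (1/2)^(τ/t½) = (1/2)^(90/32) ≈ 0.1423.
C₀ = D/Vd = 280/209 ≈ 1.340 mg/L.
Before the 6th dose, 5 doses have been given. Superposition: Cmin = C₀·(f + f² + … + f^5).
≈ 1.340 × (0.1423 + 0.0202 + 0.0029 + 0.0004 + 0.0001) ≈ 1.340 × 0.1659 ≈ 0.222 mg/L.

0.2 mg/L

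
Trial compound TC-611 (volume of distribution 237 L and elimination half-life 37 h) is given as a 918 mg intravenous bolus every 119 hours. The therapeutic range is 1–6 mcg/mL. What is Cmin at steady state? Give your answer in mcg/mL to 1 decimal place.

0.5 mcg/mL

τ/t½ = 119/37 ≈ 3.2162, so fraction remaining f = (1/2)^(119/37) ≈ 0.1076.
At steady state, accumulation factor R = 1/(1 − e^(−kτ)) ≈ 1.1206.
Single-dose peak C₀ = D/Vd = 918/237 ≈ 3.873 mcg/mL.
Steady-state peak Cmax,ss = C₀·R ≈ 3.873 × 1.1206 ≈ 4.340 mcg/mL.
One interval later, Cmin,ss = Cmax,ss·e^(−kτ) ≈ 4.340 × 0.1076 ≈ 0.467 mcg/mL.
Trough 0.5 mcg/mL vs MEC 1 mcg/mL: subtherapeutic.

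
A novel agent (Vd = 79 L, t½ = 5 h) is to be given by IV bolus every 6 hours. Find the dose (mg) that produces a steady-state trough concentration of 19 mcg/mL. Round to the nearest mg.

τ/t½ = 6/5 ≈ 1.2, so f = (1/2)^(6/5) ≈ 0.435275.
Cmin,ss = (D/Vd)·f/(1−f), so D = Cmin,ss·Vd·(1−f)/f.
D = 19 × 79 × (1−f)/f ≈ 19 × 79 × 1.29740 ≈ 1947.40 mg.

1947 mg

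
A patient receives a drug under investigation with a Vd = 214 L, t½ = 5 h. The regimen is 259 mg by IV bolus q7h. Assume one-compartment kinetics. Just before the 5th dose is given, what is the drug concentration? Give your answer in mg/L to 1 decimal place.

f = (1/2)^(τ/t½) = (1/2)^(7/5) ≈ 0.3789.
C₀ = D/Vd = 259/214 ≈ 1.210 mg/L.
Before the 5th dose, 4 doses have been given. Superposition: Cmin = C₀·(f + f² + … + f^4).
≈ 1.210 × (0.3789 + 0.1436 + 0.0544 + 0.0206) ≈ 1.210 × 0.5975 ≈ 0.723 mg/L.

0.7 mg/L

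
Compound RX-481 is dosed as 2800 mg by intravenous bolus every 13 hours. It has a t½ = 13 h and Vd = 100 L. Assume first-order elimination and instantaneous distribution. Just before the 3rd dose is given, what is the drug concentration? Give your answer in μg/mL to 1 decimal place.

21.0 μg/mL

f = (1/2)^(τ/t½) = (1/2)^(13/13) ≈ 0.5000.
C₀ = D/Vd = 2800/100 ≈ 28.000 μg/mL.
Before the 3rd dose, 2 doses have been given. Superposition: Cmin = C₀·(f + f²).
≈ 28.000 × (0.5000 + 0.2500) ≈ 28.000 × 0.7500 ≈ 21.000 μg/mL.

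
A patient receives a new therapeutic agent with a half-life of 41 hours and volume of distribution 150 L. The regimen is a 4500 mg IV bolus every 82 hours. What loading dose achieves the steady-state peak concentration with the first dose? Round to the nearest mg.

f = (1/2)^(82/41) ≈ 0.250000; accumulation ratio R = 1/(1−f) ≈ 1.33333.
Loading dose to hit Cmax,ss on first dose: D_load = D_maint·R ≈ 4500 × 1.33333 ≈ 5999.98 mg.

6000 mg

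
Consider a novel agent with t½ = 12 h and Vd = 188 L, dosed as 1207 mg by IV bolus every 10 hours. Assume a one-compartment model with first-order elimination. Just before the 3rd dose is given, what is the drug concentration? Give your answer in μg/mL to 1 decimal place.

f = (1/2)^(τ/t½) = (1/2)^(10/12) ≈ 0.5612.
C₀ = D/Vd = 1207/188 ≈ 6.420 μg/mL.
Before the 3rd dose, 2 doses have been given. Superposition: Cmin = C₀·(f + f²).
≈ 6.420 × (0.5612 + 0.3149) ≈ 6.420 × 0.8761 ≈ 5.625 μg/mL.

5.6 μg/mL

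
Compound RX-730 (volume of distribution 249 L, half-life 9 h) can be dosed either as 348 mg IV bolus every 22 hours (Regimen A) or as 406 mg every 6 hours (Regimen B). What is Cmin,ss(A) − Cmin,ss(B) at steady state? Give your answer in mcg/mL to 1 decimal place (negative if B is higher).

Regimen A: f = (1/2)^(22/9) ≈ 0.1837; Cmin,ss = (348/249)·f/(1−f) ≈ 0.315 mcg/mL.
Regimen B: f = (1/2)^(6/9) ≈ 0.6300; Cmin,ss = (406/249)·f/(1−f) ≈ 2.776 mcg/mL.
Difference ≈ 0.315 − 2.776 ≈ -2.461 mcg/mL.

-2.5 mcg/mL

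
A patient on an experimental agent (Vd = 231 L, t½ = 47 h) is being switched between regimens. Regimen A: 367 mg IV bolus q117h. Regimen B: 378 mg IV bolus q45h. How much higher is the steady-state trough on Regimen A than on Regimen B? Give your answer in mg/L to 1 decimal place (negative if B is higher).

Regimen A: f = (1/2)^(117/47) ≈ 0.1781; Cmin,ss = (367/231)·f/(1−f) ≈ 0.344 mg/L.
Regimen B: f = (1/2)^(45/47) ≈ 0.5150; Cmin,ss = (378/231)·f/(1−f) ≈ 1.738 mg/L.
Difference ≈ 0.344 − 1.738 ≈ -1.394 mg/L.

-1.4 mg/L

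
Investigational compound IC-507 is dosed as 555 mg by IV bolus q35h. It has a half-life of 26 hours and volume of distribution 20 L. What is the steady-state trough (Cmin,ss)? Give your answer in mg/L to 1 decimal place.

k = ln2/t½ = ln2/26 ≈ 0.026660 h⁻¹; fraction remaining f = e^(−kτ) = e^(−0.026660×35) ≈ 0.3933.
Accumulation ratio R = 1/(1 − f) ≈ 1/0.6067 ≈ 1.6483.
Each bolus raises the concentration by D/Vd = 555/20 ≈ 27.750 mg/L.
Steady-state peak Cmax,ss = C₀·R ≈ 27.750 × 1.6483 ≈ 45.740 mg/L.
Steady-state trough Cmin,ss = Cmax,ss·f ≈ 45.740 × 0.3933 ≈ 17.990 mg/L.

18.0 mg/L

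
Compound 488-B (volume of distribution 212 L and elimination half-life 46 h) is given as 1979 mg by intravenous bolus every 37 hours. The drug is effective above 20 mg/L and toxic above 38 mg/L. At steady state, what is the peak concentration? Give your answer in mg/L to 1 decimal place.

21.8 mg/L

Over one 37-h interval, 37/46 ≈ 0.80435 half-lives elapse, leaving f ≈ 0.5726 of each dose.
Accumulation ratio R = 1/(1 − f) ≈ 1/0.4274 ≈ 2.3397.
Each bolus raises the concentration by D/Vd = 1979/212 ≈ 9.335 mg/L.
Steady-state peak Cmax,ss = C₀·R ≈ 9.335 × 2.3397 ≈ 21.841 mg/L.
Peak 21.8 mg/L vs MTC 38 mg/L: below toxic threshold.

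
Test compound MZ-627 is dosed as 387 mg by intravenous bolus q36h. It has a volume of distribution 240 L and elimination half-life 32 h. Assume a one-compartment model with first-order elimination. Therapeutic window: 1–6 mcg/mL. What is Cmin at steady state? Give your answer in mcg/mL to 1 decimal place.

τ/t½ = 36/32 ≈ 1.125, so fraction remaining f = (1/2)^(36/32) ≈ 0.4585.
Accumulation ratio R = 1/(1 − f) ≈ 1/0.5415 ≈ 1.8467.
Each bolus raises the concentration by D/Vd = 387/240 ≈ 1.613 mcg/mL.
Cmax,ss = C₀/(1 − f) ≈ 1.613/0.5415 ≈ 2.979 mcg/mL.
Steady-state trough Cmin,ss = Cmax,ss·f ≈ 2.979 × 0.4585 ≈ 1.366 mcg/mL.
Trough 1.4 mcg/mL vs MEC 1 mcg/mL: adequate.

1.4 mcg/mL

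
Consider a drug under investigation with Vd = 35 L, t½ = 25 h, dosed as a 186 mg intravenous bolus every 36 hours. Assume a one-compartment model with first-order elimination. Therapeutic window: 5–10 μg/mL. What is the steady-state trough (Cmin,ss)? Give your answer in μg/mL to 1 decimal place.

τ/t½ = 36/25 ≈ 1.44, so fraction remaining f = (1/2)^(36/25) ≈ 0.3686.
At steady state, accumulation factor R = 1/(1 − e^(−kτ)) ≈ 1.5838.
Single-dose peak C₀ = D/Vd = 186/35 ≈ 5.314 μg/mL.
Steady-state peak Cmax,ss = C₀·R ≈ 5.314 × 1.5838 ≈ 8.416 μg/mL.
Steady-state trough Cmin,ss = Cmax,ss·f ≈ 8.416 × 0.3686 ≈ 3.102 μg/mL.
Trough 3.1 μg/mL vs MEC 5 μg/mL: subtherapeutic.

3.1 μg/mL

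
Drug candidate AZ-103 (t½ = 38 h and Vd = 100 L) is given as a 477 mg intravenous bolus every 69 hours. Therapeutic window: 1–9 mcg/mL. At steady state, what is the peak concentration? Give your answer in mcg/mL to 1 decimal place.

k = ln2/t½ = ln2/38 ≈ 0.018241 h⁻¹; fraction remaining f = e^(−kτ) = e^(−0.018241×69) ≈ 0.2840.
Accumulation ratio R = 1/(1 − f) ≈ 1/0.7160 ≈ 1.3966.
Each bolus raises the concentration by D/Vd = 477/100 ≈ 4.770 mcg/mL.
Steady-state peak Cmax,ss = C₀·R ≈ 4.770 × 1.3966 ≈ 6.662 mcg/mL.
Peak 6.7 mcg/mL vs MTC 9 mcg/mL: below toxic threshold.

6.7 mcg/mL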